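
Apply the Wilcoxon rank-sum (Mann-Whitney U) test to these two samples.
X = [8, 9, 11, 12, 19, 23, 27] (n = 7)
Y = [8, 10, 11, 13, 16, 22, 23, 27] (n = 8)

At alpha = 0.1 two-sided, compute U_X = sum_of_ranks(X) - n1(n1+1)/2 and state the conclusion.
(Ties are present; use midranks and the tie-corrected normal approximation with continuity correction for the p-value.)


Step 1: Combine and sort all 15 observations; assign midranks.
sorted (value, group): (8,X), (8,Y), (9,X), (10,Y), (11,X), (11,Y), (12,X), (13,Y), (16,Y), (19,X), (22,Y), (23,X), (23,Y), (27,X), (27,Y)
ranks: 8->1.5, 8->1.5, 9->3, 10->4, 11->5.5, 11->5.5, 12->7, 13->8, 16->9, 19->10, 22->11, 23->12.5, 23->12.5, 27->14.5, 27->14.5
Step 2: Rank sum for X: R1 = 1.5 + 3 + 5.5 + 7 + 10 + 12.5 + 14.5 = 54.
Step 3: U_X = R1 - n1(n1+1)/2 = 54 - 7*8/2 = 54 - 28 = 26.
       U_Y = n1*n2 - U_X = 56 - 26 = 30.
Step 4: Ties are present, so use the tie-corrected normal approximation (with continuity correction) for the p-value.
Step 5: p-value = 0.861697; compare to alpha = 0.1. fail to reject H0.

U_X = 26, p = 0.861697, fail to reject H0 at alpha = 0.1.


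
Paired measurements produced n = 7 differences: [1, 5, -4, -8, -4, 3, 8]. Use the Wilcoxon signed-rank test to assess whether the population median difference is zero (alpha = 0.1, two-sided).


Step 1: Drop any zero differences (none here) and take |d_i|.
|d| = [1, 5, 4, 8, 4, 3, 8]
Step 2: Midrank |d_i| (ties get averaged ranks).
ranks: |1|->1, |5|->5, |4|->3.5, |8|->6.5, |4|->3.5, |3|->2, |8|->6.5
Step 3: Attach original signs; sum ranks with positive sign and with negative sign.
W+ = 1 + 5 + 2 + 6.5 = 14.5
W- = 3.5 + 6.5 + 3.5 = 13.5
(Check: W+ + W- = 28 should equal n(n+1)/2 = 28.)
Step 4: Test statistic W = min(W+, W-) = 13.5.
Step 5: Ties in |d|, so use the tie-corrected normal approximation.
        E[W] = n(n+1)/4 = 7*8/4 = 14.
        Tie groups: |d|=4 (t=2), |d|=8 (t=2); sum(t^3 - t) = 12.
        Var[W] = n(n+1)(2n+1)/24 - sum(t^3-t)/48 = 840/24 - 12/48 = 34.75.
        z = (W - E[W]) / sqrt(Var[W]) = (13.5 - 14) / 5.8949 = -0.0848.
        Two-sided p = 2*Phi(z) = 0.932405.
Step 6: alpha = 0.1. fail to reject H0.

W+ = 14.5, W- = 13.5, W = min = 13.5, p = 0.932405, fail to reject H0.


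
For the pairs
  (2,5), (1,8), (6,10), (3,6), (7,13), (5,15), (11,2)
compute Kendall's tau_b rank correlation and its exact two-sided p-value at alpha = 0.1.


Step 1: Enumerate the 21 unordered pairs (i,j) with i<j and classify each by sign(x_j-x_i) * sign(y_j-y_i).
  (1,2):dx=-1,dy=+3->D; (1,3):dx=+4,dy=+5->C; (1,4):dx=+1,dy=+1->C; (1,5):dx=+5,dy=+8->C
  (1,6):dx=+3,dy=+10->C; (1,7):dx=+9,dy=-3->D; (2,3):dx=+5,dy=+2->C; (2,4):dx=+2,dy=-2->D
  (2,5):dx=+6,dy=+5->C; (2,6):dx=+4,dy=+7->C; (2,7):dx=+10,dy=-6->D; (3,4):dx=-3,dy=-4->C
  (3,5):dx=+1,dy=+3->C; (3,6):dx=-1,dy=+5->D; (3,7):dx=+5,dy=-8->D; (4,5):dx=+4,dy=+7->C
  (4,6):dx=+2,dy=+9->C; (4,7):dx=+8,dy=-4->D; (5,6):dx=-2,dy=+2->D; (5,7):dx=+4,dy=-11->D
  (6,7):dx=+6,dy=-13->D
Step 2: C = 11, D = 10, total pairs = 21.
Step 3: tau = (C - D)/(n(n-1)/2) = (11 - 10)/21 = 0.047619.
Step 4: Exact two-sided p-value (enumerate n! = 5040 permutations of y under H0): p = 1.000000.
Step 5: alpha = 0.1. fail to reject H0.

tau_b = 0.0476 (C=11, D=10), p = 1.000000, fail to reject H0.


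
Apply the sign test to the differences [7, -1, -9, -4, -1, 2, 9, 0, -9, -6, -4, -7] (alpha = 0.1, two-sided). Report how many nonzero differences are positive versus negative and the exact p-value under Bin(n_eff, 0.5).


Step 1: Discard zero differences. Original n = 12; n_eff = number of nonzero differences = 11.
Nonzero differences (with sign): +7, -1, -9, -4, -1, +2, +9, -9, -6, -4, -7
Step 2: Count signs: positive = 3, negative = 8.
Step 3: Under H0: P(positive) = 0.5, so the number of positives S ~ Bin(11, 0.5).
Step 4: Two-sided exact p-value = sum of Bin(11,0.5) probabilities at or below the observed probability = 0.226562.
Step 5: alpha = 0.1. fail to reject H0.

n_eff = 11, pos = 3, neg = 8, p = 0.226562, fail to reject H0.


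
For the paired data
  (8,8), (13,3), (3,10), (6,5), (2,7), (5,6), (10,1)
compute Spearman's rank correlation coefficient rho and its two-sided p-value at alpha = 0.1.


Step 1: Rank x and y separately (midranks; no ties here).
rank(x): 8->5, 13->7, 3->2, 6->4, 2->1, 5->3, 10->6
rank(y): 8->6, 3->2, 10->7, 5->3, 7->5, 6->4, 1->1
Step 2: d_i = R_x(i) - R_y(i); compute d_i^2.
  (5-6)^2=1, (7-2)^2=25, (2-7)^2=25, (4-3)^2=1, (1-5)^2=16, (3-4)^2=1, (6-1)^2=25
sum(d^2) = 94.
Step 3: rho = 1 - 6*94 / (7*(7^2 - 1)) = 1 - 564/336 = -0.678571.
Step 4: Under H0, t = rho * sqrt((n-2)/(1-rho^2)) = -2.0657 ~ t(5).
Step 5: Two-sided p-value from the t-distribution with 5 df = 0.093750.
Step 6: alpha = 0.1. reject H0.

rho = -0.6786, p = 0.093750, reject H0 at alpha = 0.1.


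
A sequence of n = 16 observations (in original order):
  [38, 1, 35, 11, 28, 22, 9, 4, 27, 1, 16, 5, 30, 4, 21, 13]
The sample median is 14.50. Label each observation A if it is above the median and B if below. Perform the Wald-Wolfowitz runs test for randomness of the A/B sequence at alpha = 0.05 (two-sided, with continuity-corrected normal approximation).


Step 1: Compute median = 14.50; label A = above, B = below.
Labels in order: ABABAABBABABABAB  (n_A = 8, n_B = 8)
Step 2: Count runs R = 14.
Step 3: Under H0 (random ordering), E[R] = 2*n_A*n_B/(n_A+n_B) + 1 = 2*8*8/16 + 1 = 9.0000.
        Var[R] = 2*n_A*n_B*(2*n_A*n_B - n_A - n_B) / ((n_A+n_B)^2 * (n_A+n_B-1)) = 14336/3840 = 3.7333.
        SD[R] = 1.9322.
Step 4: Continuity-corrected z = (R - 0.5 - E[R]) / SD[R] = (14 - 0.5 - 9.0000) / 1.9322 = 2.3290.
Step 5: Two-sided p-value via normal approximation = 2*(1 - Phi(|z|)) = 0.019861.
Step 6: alpha = 0.05. reject H0.

R = 14, z = 2.3290, p = 0.019861, reject H0.


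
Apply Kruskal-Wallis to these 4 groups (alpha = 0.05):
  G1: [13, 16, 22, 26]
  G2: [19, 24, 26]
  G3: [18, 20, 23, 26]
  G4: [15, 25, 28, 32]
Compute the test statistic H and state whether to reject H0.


Step 1: Combine all N = 15 observations and assign midranks.
sorted (value, group, rank): (13,G1,1), (15,G4,2), (16,G1,3), (18,G3,4), (19,G2,5), (20,G3,6), (22,G1,7), (23,G3,8), (24,G2,9), (25,G4,10), (26,G1,12), (26,G2,12), (26,G3,12), (28,G4,14), (32,G4,15)
Step 2: Sum ranks within each group.
R_1 = 23 (n_1 = 4)
R_2 = 26 (n_2 = 3)
R_3 = 30 (n_3 = 4)
R_4 = 41 (n_4 = 4)
Step 3: H = 12/(N(N+1)) * sum(R_i^2/n_i) - 3(N+1)
     = 12/(15*16) * (23^2/4 + 26^2/3 + 30^2/4 + 41^2/4) - 3*16
     = 0.050000 * 1002.83 - 48
     = 2.141667.
Step 4: Ties present; correction factor C = 1 - 24/(15^3 - 15) = 0.992857. Corrected H = 2.141667 / 0.992857 = 2.157074.
Step 5: Under H0, H ~ chi^2(3); p-value = 0.540453.
Step 6: alpha = 0.05. fail to reject H0.

H = 2.1571, df = 3, p = 0.540453, fail to reject H0.


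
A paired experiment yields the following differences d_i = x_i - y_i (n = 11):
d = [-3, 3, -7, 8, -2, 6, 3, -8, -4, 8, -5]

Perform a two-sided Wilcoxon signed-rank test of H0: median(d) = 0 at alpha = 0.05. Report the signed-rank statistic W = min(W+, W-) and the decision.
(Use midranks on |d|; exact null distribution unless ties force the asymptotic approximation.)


Step 1: Drop any zero differences (none here) and take |d_i|.
|d| = [3, 3, 7, 8, 2, 6, 3, 8, 4, 8, 5]
Step 2: Midrank |d_i| (ties get averaged ranks).
ranks: |3|->3, |3|->3, |7|->8, |8|->10, |2|->1, |6|->7, |3|->3, |8|->10, |4|->5, |8|->10, |5|->6
Step 3: Attach original signs; sum ranks with positive sign and with negative sign.
W+ = 3 + 10 + 7 + 3 + 10 = 33
W- = 3 + 8 + 1 + 10 + 5 + 6 = 33
(Check: W+ + W- = 66 should equal n(n+1)/2 = 66.)
Step 4: Test statistic W = min(W+, W-) = 33.
Step 5: Ties in |d|, so use the tie-corrected normal approximation.
        E[W] = n(n+1)/4 = 11*12/4 = 33.
        Tie groups: |d|=3 (t=3), |d|=8 (t=3); sum(t^3 - t) = 48.
        Var[W] = n(n+1)(2n+1)/24 - sum(t^3-t)/48 = 3036/24 - 48/48 = 125.5.
        z = (W - E[W]) / sqrt(Var[W]) = (33 - 33) / 11.2027 = 0.0000.
        Two-sided p = 2*Phi(z) = 1.000000.
Step 6: alpha = 0.05. fail to reject H0.

W+ = 33, W- = 33, W = min = 33, p = 1.000000, fail to reject H0.


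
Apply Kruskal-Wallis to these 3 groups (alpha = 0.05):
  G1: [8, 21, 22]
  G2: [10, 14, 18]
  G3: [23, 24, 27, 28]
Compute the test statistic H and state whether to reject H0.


Step 1: Combine all N = 10 observations and assign midranks.
sorted (value, group, rank): (8,G1,1), (10,G2,2), (14,G2,3), (18,G2,4), (21,G1,5), (22,G1,6), (23,G3,7), (24,G3,8), (27,G3,9), (28,G3,10)
Step 2: Sum ranks within each group.
R_1 = 12 (n_1 = 3)
R_2 = 9 (n_2 = 3)
R_3 = 34 (n_3 = 4)
Step 3: H = 12/(N(N+1)) * sum(R_i^2/n_i) - 3(N+1)
     = 12/(10*11) * (12^2/3 + 9^2/3 + 34^2/4) - 3*11
     = 0.109091 * 364 - 33
     = 6.709091.
Step 4: No ties, so H is used without correction.
Step 5: Under H0, H ~ chi^2(2); p-value = 0.034925.
Step 6: alpha = 0.05. reject H0.

H = 6.7091, df = 2, p = 0.034925, reject H0.


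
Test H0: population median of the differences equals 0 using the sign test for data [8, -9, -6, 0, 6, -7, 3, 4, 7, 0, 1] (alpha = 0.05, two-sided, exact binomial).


Step 1: Discard zero differences. Original n = 11; n_eff = number of nonzero differences = 9.
Nonzero differences (with sign): +8, -9, -6, +6, -7, +3, +4, +7, +1
Step 2: Count signs: positive = 6, negative = 3.
Step 3: Under H0: P(positive) = 0.5, so the number of positives S ~ Bin(9, 0.5).
Step 4: Two-sided exact p-value = sum of Bin(9,0.5) probabilities at or below the observed probability = 0.507812.
Step 5: alpha = 0.05. fail to reject H0.

n_eff = 9, pos = 6, neg = 3, p = 0.507812, fail to reject H0.


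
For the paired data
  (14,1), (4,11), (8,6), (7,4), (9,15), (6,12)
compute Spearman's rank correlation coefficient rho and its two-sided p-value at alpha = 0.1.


Step 1: Rank x and y separately (midranks; no ties here).
rank(x): 14->6, 4->1, 8->4, 7->3, 9->5, 6->2
rank(y): 1->1, 11->4, 6->3, 4->2, 15->6, 12->5
Step 2: d_i = R_x(i) - R_y(i); compute d_i^2.
  (6-1)^2=25, (1-4)^2=9, (4-3)^2=1, (3-2)^2=1, (5-6)^2=1, (2-5)^2=9
sum(d^2) = 46.
Step 3: rho = 1 - 6*46 / (6*(6^2 - 1)) = 1 - 276/210 = -0.314286.
Step 4: Under H0, t = rho * sqrt((n-2)/(1-rho^2)) = -0.6621 ~ t(4).
Step 5: Two-sided p-value from the t-distribution with 4 df = 0.544093.
Step 6: alpha = 0.1. fail to reject H0.

rho = -0.3143, p = 0.544093, fail to reject H0 at alpha = 0.1.


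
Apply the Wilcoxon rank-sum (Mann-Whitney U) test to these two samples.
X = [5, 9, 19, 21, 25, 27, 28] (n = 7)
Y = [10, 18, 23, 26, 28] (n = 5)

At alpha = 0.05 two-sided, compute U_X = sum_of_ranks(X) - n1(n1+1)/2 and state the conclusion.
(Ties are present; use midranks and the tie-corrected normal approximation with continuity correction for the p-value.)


Step 1: Combine and sort all 12 observations; assign midranks.
sorted (value, group): (5,X), (9,X), (10,Y), (18,Y), (19,X), (21,X), (23,Y), (25,X), (26,Y), (27,X), (28,X), (28,Y)
ranks: 5->1, 9->2, 10->3, 18->4, 19->5, 21->6, 23->7, 25->8, 26->9, 27->10, 28->11.5, 28->11.5
Step 2: Rank sum for X: R1 = 1 + 2 + 5 + 6 + 8 + 10 + 11.5 = 43.5.
Step 3: U_X = R1 - n1(n1+1)/2 = 43.5 - 7*8/2 = 43.5 - 28 = 15.5.
       U_Y = n1*n2 - U_X = 35 - 15.5 = 19.5.
Step 4: Ties are present, so use the tie-corrected normal approximation (with continuity correction) for the p-value.
Step 5: p-value = 0.807210; compare to alpha = 0.05. fail to reject H0.

U_X = 15.5, p = 0.807210, fail to reject H0 at alpha = 0.05.


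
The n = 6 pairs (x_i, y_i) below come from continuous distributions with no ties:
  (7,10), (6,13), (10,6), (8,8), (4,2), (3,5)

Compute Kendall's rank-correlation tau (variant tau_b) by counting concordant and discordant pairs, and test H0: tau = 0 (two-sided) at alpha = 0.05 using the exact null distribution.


Step 1: Enumerate the 15 unordered pairs (i,j) with i<j and classify each by sign(x_j-x_i) * sign(y_j-y_i).
  (1,2):dx=-1,dy=+3->D; (1,3):dx=+3,dy=-4->D; (1,4):dx=+1,dy=-2->D; (1,5):dx=-3,dy=-8->C
  (1,6):dx=-4,dy=-5->C; (2,3):dx=+4,dy=-7->D; (2,4):dx=+2,dy=-5->D; (2,5):dx=-2,dy=-11->C
  (2,6):dx=-3,dy=-8->C; (3,4):dx=-2,dy=+2->D; (3,5):dx=-6,dy=-4->C; (3,6):dx=-7,dy=-1->C
  (4,5):dx=-4,dy=-6->C; (4,6):dx=-5,dy=-3->C; (5,6):dx=-1,dy=+3->D
Step 2: C = 8, D = 7, total pairs = 15.
Step 3: tau = (C - D)/(n(n-1)/2) = (8 - 7)/15 = 0.066667.
Step 4: Exact two-sided p-value (enumerate n! = 720 permutations of y under H0): p = 1.000000.
Step 5: alpha = 0.05. fail to reject H0.

tau_b = 0.0667 (C=8, D=7), p = 1.000000, fail to reject H0.


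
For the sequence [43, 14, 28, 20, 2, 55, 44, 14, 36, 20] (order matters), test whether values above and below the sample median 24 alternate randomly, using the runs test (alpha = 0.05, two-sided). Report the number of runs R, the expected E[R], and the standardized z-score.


Step 1: Compute median = 24; label A = above, B = below.
Labels in order: ABABBAABAB  (n_A = 5, n_B = 5)
Step 2: Count runs R = 8.
Step 3: Under H0 (random ordering), E[R] = 2*n_A*n_B/(n_A+n_B) + 1 = 2*5*5/10 + 1 = 6.0000.
        Var[R] = 2*n_A*n_B*(2*n_A*n_B - n_A - n_B) / ((n_A+n_B)^2 * (n_A+n_B-1)) = 2000/900 = 2.2222.
        SD[R] = 1.4907.
Step 4: Continuity-corrected z = (R - 0.5 - E[R]) / SD[R] = (8 - 0.5 - 6.0000) / 1.4907 = 1.0062.
Step 5: Two-sided p-value via normal approximation = 2*(1 - Phi(|z|)) = 0.314305.
Step 6: alpha = 0.05. fail to reject H0.

R = 8, z = 1.0062, p = 0.314305, fail to reject H0.


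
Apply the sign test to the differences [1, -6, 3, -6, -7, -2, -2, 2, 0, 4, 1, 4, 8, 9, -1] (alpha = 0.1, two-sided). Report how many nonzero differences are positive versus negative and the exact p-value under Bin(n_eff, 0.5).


Step 1: Discard zero differences. Original n = 15; n_eff = number of nonzero differences = 14.
Nonzero differences (with sign): +1, -6, +3, -6, -7, -2, -2, +2, +4, +1, +4, +8, +9, -1
Step 2: Count signs: positive = 8, negative = 6.
Step 3: Under H0: P(positive) = 0.5, so the number of positives S ~ Bin(14, 0.5).
Step 4: Two-sided exact p-value = sum of Bin(14,0.5) probabilities at or below the observed probability = 0.790527.
Step 5: alpha = 0.1. fail to reject H0.

n_eff = 14, pos = 8, neg = 6, p = 0.790527, fail to reject H0.


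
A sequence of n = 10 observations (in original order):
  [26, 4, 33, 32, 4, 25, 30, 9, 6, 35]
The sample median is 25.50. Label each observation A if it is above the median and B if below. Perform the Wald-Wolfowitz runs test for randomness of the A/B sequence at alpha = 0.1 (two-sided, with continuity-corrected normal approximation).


Step 1: Compute median = 25.50; label A = above, B = below.
Labels in order: ABAABBABBA  (n_A = 5, n_B = 5)
Step 2: Count runs R = 7.
Step 3: Under H0 (random ordering), E[R] = 2*n_A*n_B/(n_A+n_B) + 1 = 2*5*5/10 + 1 = 6.0000.
        Var[R] = 2*n_A*n_B*(2*n_A*n_B - n_A - n_B) / ((n_A+n_B)^2 * (n_A+n_B-1)) = 2000/900 = 2.2222.
        SD[R] = 1.4907.
Step 4: Continuity-corrected z = (R - 0.5 - E[R]) / SD[R] = (7 - 0.5 - 6.0000) / 1.4907 = 0.3354.
Step 5: Two-sided p-value via normal approximation = 2*(1 - Phi(|z|)) = 0.737316.
Step 6: alpha = 0.1. fail to reject H0.

R = 7, z = 0.3354, p = 0.737316, fail to reject H0.


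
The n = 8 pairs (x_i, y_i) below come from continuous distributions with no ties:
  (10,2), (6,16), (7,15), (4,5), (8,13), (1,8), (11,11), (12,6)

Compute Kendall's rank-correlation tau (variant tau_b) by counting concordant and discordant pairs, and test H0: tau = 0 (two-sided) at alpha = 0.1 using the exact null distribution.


Step 1: Enumerate the 28 unordered pairs (i,j) with i<j and classify each by sign(x_j-x_i) * sign(y_j-y_i).
  (1,2):dx=-4,dy=+14->D; (1,3):dx=-3,dy=+13->D; (1,4):dx=-6,dy=+3->D; (1,5):dx=-2,dy=+11->D
  (1,6):dx=-9,dy=+6->D; (1,7):dx=+1,dy=+9->C; (1,8):dx=+2,dy=+4->C; (2,3):dx=+1,dy=-1->D
  (2,4):dx=-2,dy=-11->C; (2,5):dx=+2,dy=-3->D; (2,6):dx=-5,dy=-8->C; (2,7):dx=+5,dy=-5->D
  (2,8):dx=+6,dy=-10->D; (3,4):dx=-3,dy=-10->C; (3,5):dx=+1,dy=-2->D; (3,6):dx=-6,dy=-7->C
  (3,7):dx=+4,dy=-4->D; (3,8):dx=+5,dy=-9->D; (4,5):dx=+4,dy=+8->C; (4,6):dx=-3,dy=+3->D
  (4,7):dx=+7,dy=+6->C; (4,8):dx=+8,dy=+1->C; (5,6):dx=-7,dy=-5->C; (5,7):dx=+3,dy=-2->D
  (5,8):dx=+4,dy=-7->D; (6,7):dx=+10,dy=+3->C; (6,8):dx=+11,dy=-2->D; (7,8):dx=+1,dy=-5->D
Step 2: C = 11, D = 17, total pairs = 28.
Step 3: tau = (C - D)/(n(n-1)/2) = (11 - 17)/28 = -0.214286.
Step 4: Exact two-sided p-value (enumerate n! = 40320 permutations of y under H0): p = 0.548413.
Step 5: alpha = 0.1. fail to reject H0.

tau_b = -0.2143 (C=11, D=17), p = 0.548413, fail to reject H0.


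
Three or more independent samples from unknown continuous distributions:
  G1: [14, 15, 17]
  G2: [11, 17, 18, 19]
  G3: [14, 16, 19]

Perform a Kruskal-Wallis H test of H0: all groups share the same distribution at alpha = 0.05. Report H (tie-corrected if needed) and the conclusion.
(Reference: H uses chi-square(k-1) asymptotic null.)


Step 1: Combine all N = 10 observations and assign midranks.
sorted (value, group, rank): (11,G2,1), (14,G1,2.5), (14,G3,2.5), (15,G1,4), (16,G3,5), (17,G1,6.5), (17,G2,6.5), (18,G2,8), (19,G2,9.5), (19,G3,9.5)
Step 2: Sum ranks within each group.
R_1 = 13 (n_1 = 3)
R_2 = 25 (n_2 = 4)
R_3 = 17 (n_3 = 3)
Step 3: H = 12/(N(N+1)) * sum(R_i^2/n_i) - 3(N+1)
     = 12/(10*11) * (13^2/3 + 25^2/4 + 17^2/3) - 3*11
     = 0.109091 * 308.917 - 33
     = 0.700000.
Step 4: Ties present; correction factor C = 1 - 18/(10^3 - 10) = 0.981818. Corrected H = 0.700000 / 0.981818 = 0.712963.
Step 5: Under H0, H ~ chi^2(2); p-value = 0.700135.
Step 6: alpha = 0.05. fail to reject H0.

H = 0.7130, df = 2, p = 0.700135, fail to reject H0.


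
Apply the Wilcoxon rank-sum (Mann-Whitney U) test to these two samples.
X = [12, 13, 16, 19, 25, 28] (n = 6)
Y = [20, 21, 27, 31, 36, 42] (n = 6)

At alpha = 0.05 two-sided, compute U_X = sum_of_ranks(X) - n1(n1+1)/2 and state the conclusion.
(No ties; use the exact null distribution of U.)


Step 1: Combine and sort all 12 observations; assign midranks.
sorted (value, group): (12,X), (13,X), (16,X), (19,X), (20,Y), (21,Y), (25,X), (27,Y), (28,X), (31,Y), (36,Y), (42,Y)
ranks: 12->1, 13->2, 16->3, 19->4, 20->5, 21->6, 25->7, 27->8, 28->9, 31->10, 36->11, 42->12
Step 2: Rank sum for X: R1 = 1 + 2 + 3 + 4 + 7 + 9 = 26.
Step 3: U_X = R1 - n1(n1+1)/2 = 26 - 6*7/2 = 26 - 21 = 5.
       U_Y = n1*n2 - U_X = 36 - 5 = 31.
Step 4: No ties, so the exact null distribution of U (based on enumerating the C(12,6) = 924 equally likely rank assignments) gives the two-sided p-value.
Step 5: p-value = 0.041126; compare to alpha = 0.05. reject H0.

U_X = 5, p = 0.041126, reject H0 at alpha = 0.05.


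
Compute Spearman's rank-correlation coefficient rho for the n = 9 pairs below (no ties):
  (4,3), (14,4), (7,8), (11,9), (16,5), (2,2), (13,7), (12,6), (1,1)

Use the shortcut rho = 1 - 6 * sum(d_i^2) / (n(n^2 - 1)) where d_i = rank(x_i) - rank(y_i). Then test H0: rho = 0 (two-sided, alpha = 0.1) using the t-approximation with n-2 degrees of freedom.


Step 1: Rank x and y separately (midranks; no ties here).
rank(x): 4->3, 14->8, 7->4, 11->5, 16->9, 2->2, 13->7, 12->6, 1->1
rank(y): 3->3, 4->4, 8->8, 9->9, 5->5, 2->2, 7->7, 6->6, 1->1
Step 2: d_i = R_x(i) - R_y(i); compute d_i^2.
  (3-3)^2=0, (8-4)^2=16, (4-8)^2=16, (5-9)^2=16, (9-5)^2=16, (2-2)^2=0, (7-7)^2=0, (6-6)^2=0, (1-1)^2=0
sum(d^2) = 64.
Step 3: rho = 1 - 6*64 / (9*(9^2 - 1)) = 1 - 384/720 = 0.466667.
Step 4: Under H0, t = rho * sqrt((n-2)/(1-rho^2)) = 1.3960 ~ t(7).
Step 5: Two-sided p-value from the t-distribution with 7 df = 0.205386.
Step 6: alpha = 0.1. fail to reject H0.

rho = 0.4667, p = 0.205386, fail to reject H0 at alpha = 0.1.


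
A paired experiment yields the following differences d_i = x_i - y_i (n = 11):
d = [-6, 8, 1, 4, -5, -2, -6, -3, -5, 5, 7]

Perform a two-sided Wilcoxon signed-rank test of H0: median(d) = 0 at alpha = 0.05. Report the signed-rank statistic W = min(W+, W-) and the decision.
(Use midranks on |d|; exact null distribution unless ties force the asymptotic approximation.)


Step 1: Drop any zero differences (none here) and take |d_i|.
|d| = [6, 8, 1, 4, 5, 2, 6, 3, 5, 5, 7]
Step 2: Midrank |d_i| (ties get averaged ranks).
ranks: |6|->8.5, |8|->11, |1|->1, |4|->4, |5|->6, |2|->2, |6|->8.5, |3|->3, |5|->6, |5|->6, |7|->10
Step 3: Attach original signs; sum ranks with positive sign and with negative sign.
W+ = 11 + 1 + 4 + 6 + 10 = 32
W- = 8.5 + 6 + 2 + 8.5 + 3 + 6 = 34
(Check: W+ + W- = 66 should equal n(n+1)/2 = 66.)
Step 4: Test statistic W = min(W+, W-) = 32.
Step 5: Ties in |d|, so use the tie-corrected normal approximation.
        E[W] = n(n+1)/4 = 11*12/4 = 33.
        Tie groups: |d|=5 (t=3), |d|=6 (t=2); sum(t^3 - t) = 30.
        Var[W] = n(n+1)(2n+1)/24 - sum(t^3-t)/48 = 3036/24 - 30/48 = 125.875.
        z = (W - E[W]) / sqrt(Var[W]) = (32 - 33) / 11.2194 = -0.0891.
        Two-sided p = 2*Phi(z) = 0.928978.
Step 6: alpha = 0.05. fail to reject H0.

W+ = 32, W- = 34, W = min = 32, p = 0.928978, fail to reject H0.


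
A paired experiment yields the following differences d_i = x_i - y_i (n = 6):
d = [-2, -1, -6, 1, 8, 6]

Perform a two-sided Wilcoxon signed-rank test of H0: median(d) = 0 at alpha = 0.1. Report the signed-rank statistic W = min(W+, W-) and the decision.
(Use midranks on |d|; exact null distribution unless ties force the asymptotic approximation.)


Step 1: Drop any zero differences (none here) and take |d_i|.
|d| = [2, 1, 6, 1, 8, 6]
Step 2: Midrank |d_i| (ties get averaged ranks).
ranks: |2|->3, |1|->1.5, |6|->4.5, |1|->1.5, |8|->6, |6|->4.5
Step 3: Attach original signs; sum ranks with positive sign and with negative sign.
W+ = 1.5 + 6 + 4.5 = 12
W- = 3 + 1.5 + 4.5 = 9
(Check: W+ + W- = 21 should equal n(n+1)/2 = 21.)
Step 4: Test statistic W = min(W+, W-) = 9.
Step 5: Ties in |d|, so use the tie-corrected normal approximation.
        E[W] = n(n+1)/4 = 6*7/4 = 10.5.
        Tie groups: |d|=1 (t=2), |d|=6 (t=2); sum(t^3 - t) = 12.
        Var[W] = n(n+1)(2n+1)/24 - sum(t^3-t)/48 = 546/24 - 12/48 = 22.5.
        z = (W - E[W]) / sqrt(Var[W]) = (9 - 10.5) / 4.7434 = -0.3162.
        Two-sided p = 2*Phi(z) = 0.751830.
Step 6: alpha = 0.1. fail to reject H0.

W+ = 12, W- = 9, W = min = 9, p = 0.751830, fail to reject H0.


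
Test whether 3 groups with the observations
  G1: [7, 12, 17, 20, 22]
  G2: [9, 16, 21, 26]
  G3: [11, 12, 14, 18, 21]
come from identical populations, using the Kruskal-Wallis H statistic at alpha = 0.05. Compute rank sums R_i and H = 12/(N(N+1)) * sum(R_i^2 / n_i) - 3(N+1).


Step 1: Combine all N = 14 observations and assign midranks.
sorted (value, group, rank): (7,G1,1), (9,G2,2), (11,G3,3), (12,G1,4.5), (12,G3,4.5), (14,G3,6), (16,G2,7), (17,G1,8), (18,G3,9), (20,G1,10), (21,G2,11.5), (21,G3,11.5), (22,G1,13), (26,G2,14)
Step 2: Sum ranks within each group.
R_1 = 36.5 (n_1 = 5)
R_2 = 34.5 (n_2 = 4)
R_3 = 34 (n_3 = 5)
Step 3: H = 12/(N(N+1)) * sum(R_i^2/n_i) - 3(N+1)
     = 12/(14*15) * (36.5^2/5 + 34.5^2/4 + 34^2/5) - 3*15
     = 0.057143 * 795.212 - 45
     = 0.440714.
Step 4: Ties present; correction factor C = 1 - 12/(14^3 - 14) = 0.995604. Corrected H = 0.440714 / 0.995604 = 0.442660.
Step 5: Under H0, H ~ chi^2(2); p-value = 0.801452.
Step 6: alpha = 0.05. fail to reject H0.

H = 0.4427, df = 2, p = 0.801452, fail to reject H0.


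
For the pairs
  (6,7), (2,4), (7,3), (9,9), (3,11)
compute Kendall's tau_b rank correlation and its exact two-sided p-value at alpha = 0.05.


Step 1: Enumerate the 10 unordered pairs (i,j) with i<j and classify each by sign(x_j-x_i) * sign(y_j-y_i).
  (1,2):dx=-4,dy=-3->C; (1,3):dx=+1,dy=-4->D; (1,4):dx=+3,dy=+2->C; (1,5):dx=-3,dy=+4->D
  (2,3):dx=+5,dy=-1->D; (2,4):dx=+7,dy=+5->C; (2,5):dx=+1,dy=+7->C; (3,4):dx=+2,dy=+6->C
  (3,5):dx=-4,dy=+8->D; (4,5):dx=-6,dy=+2->D
Step 2: C = 5, D = 5, total pairs = 10.
Step 3: tau = (C - D)/(n(n-1)/2) = (5 - 5)/10 = 0.000000.
Step 4: Exact two-sided p-value (enumerate n! = 120 permutations of y under H0): p = 1.000000.
Step 5: alpha = 0.05. fail to reject H0.

tau_b = 0.0000 (C=5, D=5), p = 1.000000, fail to reject H0.


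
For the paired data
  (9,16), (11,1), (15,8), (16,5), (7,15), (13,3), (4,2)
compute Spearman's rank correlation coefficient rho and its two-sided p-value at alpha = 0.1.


Step 1: Rank x and y separately (midranks; no ties here).
rank(x): 9->3, 11->4, 15->6, 16->7, 7->2, 13->5, 4->1
rank(y): 16->7, 1->1, 8->5, 5->4, 15->6, 3->3, 2->2
Step 2: d_i = R_x(i) - R_y(i); compute d_i^2.
  (3-7)^2=16, (4-1)^2=9, (6-5)^2=1, (7-4)^2=9, (2-6)^2=16, (5-3)^2=4, (1-2)^2=1
sum(d^2) = 56.
Step 3: rho = 1 - 6*56 / (7*(7^2 - 1)) = 1 - 336/336 = 0.000000.
Step 4: Under H0, t = rho * sqrt((n-2)/(1-rho^2)) = 0.0000 ~ t(5).
Step 5: Two-sided p-value from the t-distribution with 5 df = 1.000000.
Step 6: alpha = 0.1. fail to reject H0.

rho = 0.0000, p = 1.000000, fail to reject H0 at alpha = 0.1.


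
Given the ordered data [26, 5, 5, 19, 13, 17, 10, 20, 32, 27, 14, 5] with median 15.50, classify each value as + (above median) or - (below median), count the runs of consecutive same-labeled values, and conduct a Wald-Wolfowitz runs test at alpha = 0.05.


Step 1: Compute median = 15.50; label A = above, B = below.
Labels in order: ABBABABAAABB  (n_A = 6, n_B = 6)
Step 2: Count runs R = 8.
Step 3: Under H0 (random ordering), E[R] = 2*n_A*n_B/(n_A+n_B) + 1 = 2*6*6/12 + 1 = 7.0000.
        Var[R] = 2*n_A*n_B*(2*n_A*n_B - n_A - n_B) / ((n_A+n_B)^2 * (n_A+n_B-1)) = 4320/1584 = 2.7273.
        SD[R] = 1.6514.
Step 4: Continuity-corrected z = (R - 0.5 - E[R]) / SD[R] = (8 - 0.5 - 7.0000) / 1.6514 = 0.3028.
Step 5: Two-sided p-value via normal approximation = 2*(1 - Phi(|z|)) = 0.762069.
Step 6: alpha = 0.05. fail to reject H0.

R = 8, z = 0.3028, p = 0.762069, fail to reject H0.


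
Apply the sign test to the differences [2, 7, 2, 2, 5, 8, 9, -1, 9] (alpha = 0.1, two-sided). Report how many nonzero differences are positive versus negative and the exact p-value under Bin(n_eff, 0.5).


Step 1: Discard zero differences. Original n = 9; n_eff = number of nonzero differences = 9.
Nonzero differences (with sign): +2, +7, +2, +2, +5, +8, +9, -1, +9
Step 2: Count signs: positive = 8, negative = 1.
Step 3: Under H0: P(positive) = 0.5, so the number of positives S ~ Bin(9, 0.5).
Step 4: Two-sided exact p-value = sum of Bin(9,0.5) probabilities at or below the observed probability = 0.039062.
Step 5: alpha = 0.1. reject H0.

n_eff = 9, pos = 8, neg = 1, p = 0.039062, reject H0.


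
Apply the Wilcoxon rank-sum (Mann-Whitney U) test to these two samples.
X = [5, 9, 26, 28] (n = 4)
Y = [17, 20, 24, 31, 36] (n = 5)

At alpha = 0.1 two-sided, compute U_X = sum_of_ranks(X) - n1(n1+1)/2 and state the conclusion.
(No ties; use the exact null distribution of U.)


Step 1: Combine and sort all 9 observations; assign midranks.
sorted (value, group): (5,X), (9,X), (17,Y), (20,Y), (24,Y), (26,X), (28,X), (31,Y), (36,Y)
ranks: 5->1, 9->2, 17->3, 20->4, 24->5, 26->6, 28->7, 31->8, 36->9
Step 2: Rank sum for X: R1 = 1 + 2 + 6 + 7 = 16.
Step 3: U_X = R1 - n1(n1+1)/2 = 16 - 4*5/2 = 16 - 10 = 6.
       U_Y = n1*n2 - U_X = 20 - 6 = 14.
Step 4: No ties, so the exact null distribution of U (based on enumerating the C(9,4) = 126 equally likely rank assignments) gives the two-sided p-value.
Step 5: p-value = 0.412698; compare to alpha = 0.1. fail to reject H0.

U_X = 6, p = 0.412698, fail to reject H0 at alpha = 0.1.


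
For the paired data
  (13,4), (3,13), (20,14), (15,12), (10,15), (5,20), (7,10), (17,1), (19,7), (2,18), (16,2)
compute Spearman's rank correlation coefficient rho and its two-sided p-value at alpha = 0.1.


Step 1: Rank x and y separately (midranks; no ties here).
rank(x): 13->6, 3->2, 20->11, 15->7, 10->5, 5->3, 7->4, 17->9, 19->10, 2->1, 16->8
rank(y): 4->3, 13->7, 14->8, 12->6, 15->9, 20->11, 10->5, 1->1, 7->4, 18->10, 2->2
Step 2: d_i = R_x(i) - R_y(i); compute d_i^2.
  (6-3)^2=9, (2-7)^2=25, (11-8)^2=9, (7-6)^2=1, (5-9)^2=16, (3-11)^2=64, (4-5)^2=1, (9-1)^2=64, (10-4)^2=36, (1-10)^2=81, (8-2)^2=36
sum(d^2) = 342.
Step 3: rho = 1 - 6*342 / (11*(11^2 - 1)) = 1 - 2052/1320 = -0.554545.
Step 4: Under H0, t = rho * sqrt((n-2)/(1-rho^2)) = -1.9992 ~ t(9).
Step 5: Two-sided p-value from the t-distribution with 9 df = 0.076652.
Step 6: alpha = 0.1. reject H0.

rho = -0.5545, p = 0.076652, reject H0 at alpha = 0.1.


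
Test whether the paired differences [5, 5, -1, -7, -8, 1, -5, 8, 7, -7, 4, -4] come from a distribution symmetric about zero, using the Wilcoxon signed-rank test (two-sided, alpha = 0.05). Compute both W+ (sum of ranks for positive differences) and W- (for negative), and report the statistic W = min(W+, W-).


Step 1: Drop any zero differences (none here) and take |d_i|.
|d| = [5, 5, 1, 7, 8, 1, 5, 8, 7, 7, 4, 4]
Step 2: Midrank |d_i| (ties get averaged ranks).
ranks: |5|->6, |5|->6, |1|->1.5, |7|->9, |8|->11.5, |1|->1.5, |5|->6, |8|->11.5, |7|->9, |7|->9, |4|->3.5, |4|->3.5
Step 3: Attach original signs; sum ranks with positive sign and with negative sign.
W+ = 6 + 6 + 1.5 + 11.5 + 9 + 3.5 = 37.5
W- = 1.5 + 9 + 11.5 + 6 + 9 + 3.5 = 40.5
(Check: W+ + W- = 78 should equal n(n+1)/2 = 78.)
Step 4: Test statistic W = min(W+, W-) = 37.5.
Step 5: Ties in |d|, so use the tie-corrected normal approximation.
        E[W] = n(n+1)/4 = 12*13/4 = 39.
        Tie groups: |d|=1 (t=2), |d|=4 (t=2), |d|=5 (t=3), |d|=7 (t=3), |d|=8 (t=2); sum(t^3 - t) = 66.
        Var[W] = n(n+1)(2n+1)/24 - sum(t^3-t)/48 = 3900/24 - 66/48 = 161.125.
        z = (W - E[W]) / sqrt(Var[W]) = (37.5 - 39) / 12.6935 = -0.1182.
        Two-sided p = 2*Phi(z) = 0.905932.
Step 6: alpha = 0.05. fail to reject H0.

W+ = 37.5, W- = 40.5, W = min = 37.5, p = 0.905932, fail to reject H0.


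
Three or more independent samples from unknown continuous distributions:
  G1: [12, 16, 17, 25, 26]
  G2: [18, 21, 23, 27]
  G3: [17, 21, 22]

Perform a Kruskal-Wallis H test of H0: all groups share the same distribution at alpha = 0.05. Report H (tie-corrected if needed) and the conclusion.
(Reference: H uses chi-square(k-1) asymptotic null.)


Step 1: Combine all N = 12 observations and assign midranks.
sorted (value, group, rank): (12,G1,1), (16,G1,2), (17,G1,3.5), (17,G3,3.5), (18,G2,5), (21,G2,6.5), (21,G3,6.5), (22,G3,8), (23,G2,9), (25,G1,10), (26,G1,11), (27,G2,12)
Step 2: Sum ranks within each group.
R_1 = 27.5 (n_1 = 5)
R_2 = 32.5 (n_2 = 4)
R_3 = 18 (n_3 = 3)
Step 3: H = 12/(N(N+1)) * sum(R_i^2/n_i) - 3(N+1)
     = 12/(12*13) * (27.5^2/5 + 32.5^2/4 + 18^2/3) - 3*13
     = 0.076923 * 523.312 - 39
     = 1.254808.
Step 4: Ties present; correction factor C = 1 - 12/(12^3 - 12) = 0.993007. Corrected H = 1.254808 / 0.993007 = 1.263644.
Step 5: Under H0, H ~ chi^2(2); p-value = 0.531622.
Step 6: alpha = 0.05. fail to reject H0.

H = 1.2636, df = 2, p = 0.531622, fail to reject H0.


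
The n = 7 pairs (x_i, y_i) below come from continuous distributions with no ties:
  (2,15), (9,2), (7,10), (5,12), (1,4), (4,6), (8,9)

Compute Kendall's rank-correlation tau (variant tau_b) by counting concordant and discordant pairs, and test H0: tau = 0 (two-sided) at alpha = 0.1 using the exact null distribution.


Step 1: Enumerate the 21 unordered pairs (i,j) with i<j and classify each by sign(x_j-x_i) * sign(y_j-y_i).
  (1,2):dx=+7,dy=-13->D; (1,3):dx=+5,dy=-5->D; (1,4):dx=+3,dy=-3->D; (1,5):dx=-1,dy=-11->C
  (1,6):dx=+2,dy=-9->D; (1,7):dx=+6,dy=-6->D; (2,3):dx=-2,dy=+8->D; (2,4):dx=-4,dy=+10->D
  (2,5):dx=-8,dy=+2->D; (2,6):dx=-5,dy=+4->D; (2,7):dx=-1,dy=+7->D; (3,4):dx=-2,dy=+2->D
  (3,5):dx=-6,dy=-6->C; (3,6):dx=-3,dy=-4->C; (3,7):dx=+1,dy=-1->D; (4,5):dx=-4,dy=-8->C
  (4,6):dx=-1,dy=-6->C; (4,7):dx=+3,dy=-3->D; (5,6):dx=+3,dy=+2->C; (5,7):dx=+7,dy=+5->C
  (6,7):dx=+4,dy=+3->C
Step 2: C = 8, D = 13, total pairs = 21.
Step 3: tau = (C - D)/(n(n-1)/2) = (8 - 13)/21 = -0.238095.
Step 4: Exact two-sided p-value (enumerate n! = 5040 permutations of y under H0): p = 0.561905.
Step 5: alpha = 0.1. fail to reject H0.

tau_b = -0.2381 (C=8, D=13), p = 0.561905, fail to reject H0.


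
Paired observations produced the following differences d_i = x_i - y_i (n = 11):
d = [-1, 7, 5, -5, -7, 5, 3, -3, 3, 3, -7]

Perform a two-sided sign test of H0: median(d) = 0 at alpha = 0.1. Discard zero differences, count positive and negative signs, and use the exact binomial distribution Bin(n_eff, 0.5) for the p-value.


Step 1: Discard zero differences. Original n = 11; n_eff = number of nonzero differences = 11.
Nonzero differences (with sign): -1, +7, +5, -5, -7, +5, +3, -3, +3, +3, -7
Step 2: Count signs: positive = 6, negative = 5.
Step 3: Under H0: P(positive) = 0.5, so the number of positives S ~ Bin(11, 0.5).
Step 4: Two-sided exact p-value = sum of Bin(11,0.5) probabilities at or below the observed probability = 1.000000.
Step 5: alpha = 0.1. fail to reject H0.

n_eff = 11, pos = 6, neg = 5, p = 1.000000, fail to reject H0.


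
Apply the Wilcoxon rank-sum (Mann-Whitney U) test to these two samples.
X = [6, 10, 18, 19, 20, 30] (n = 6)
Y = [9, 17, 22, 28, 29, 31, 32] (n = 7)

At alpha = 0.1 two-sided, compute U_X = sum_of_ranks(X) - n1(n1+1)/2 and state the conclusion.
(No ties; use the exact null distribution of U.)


Step 1: Combine and sort all 13 observations; assign midranks.
sorted (value, group): (6,X), (9,Y), (10,X), (17,Y), (18,X), (19,X), (20,X), (22,Y), (28,Y), (29,Y), (30,X), (31,Y), (32,Y)
ranks: 6->1, 9->2, 10->3, 17->4, 18->5, 19->6, 20->7, 22->8, 28->9, 29->10, 30->11, 31->12, 32->13
Step 2: Rank sum for X: R1 = 1 + 3 + 5 + 6 + 7 + 11 = 33.
Step 3: U_X = R1 - n1(n1+1)/2 = 33 - 6*7/2 = 33 - 21 = 12.
       U_Y = n1*n2 - U_X = 42 - 12 = 30.
Step 4: No ties, so the exact null distribution of U (based on enumerating the C(13,6) = 1716 equally likely rank assignments) gives the two-sided p-value.
Step 5: p-value = 0.234266; compare to alpha = 0.1. fail to reject H0.

U_X = 12, p = 0.234266, fail to reject H0 at alpha = 0.1.


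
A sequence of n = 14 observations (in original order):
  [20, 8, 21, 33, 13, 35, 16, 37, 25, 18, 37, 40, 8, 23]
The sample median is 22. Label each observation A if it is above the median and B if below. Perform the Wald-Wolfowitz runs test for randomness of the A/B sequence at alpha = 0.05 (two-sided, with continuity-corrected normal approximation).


Step 1: Compute median = 22; label A = above, B = below.
Labels in order: BBBABABAABAABA  (n_A = 7, n_B = 7)
Step 2: Count runs R = 10.
Step 3: Under H0 (random ordering), E[R] = 2*n_A*n_B/(n_A+n_B) + 1 = 2*7*7/14 + 1 = 8.0000.
        Var[R] = 2*n_A*n_B*(2*n_A*n_B - n_A - n_B) / ((n_A+n_B)^2 * (n_A+n_B-1)) = 8232/2548 = 3.2308.
        SD[R] = 1.7974.
Step 4: Continuity-corrected z = (R - 0.5 - E[R]) / SD[R] = (10 - 0.5 - 8.0000) / 1.7974 = 0.8345.
Step 5: Two-sided p-value via normal approximation = 2*(1 - Phi(|z|)) = 0.403986.
Step 6: alpha = 0.05. fail to reject H0.

R = 10, z = 0.8345, p = 0.403986, fail to reject H0.


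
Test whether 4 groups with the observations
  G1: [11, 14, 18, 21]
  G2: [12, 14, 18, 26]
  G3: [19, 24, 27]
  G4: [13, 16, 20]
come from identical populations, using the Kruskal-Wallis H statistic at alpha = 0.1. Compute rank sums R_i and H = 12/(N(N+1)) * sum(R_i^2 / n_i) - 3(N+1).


Step 1: Combine all N = 14 observations and assign midranks.
sorted (value, group, rank): (11,G1,1), (12,G2,2), (13,G4,3), (14,G1,4.5), (14,G2,4.5), (16,G4,6), (18,G1,7.5), (18,G2,7.5), (19,G3,9), (20,G4,10), (21,G1,11), (24,G3,12), (26,G2,13), (27,G3,14)
Step 2: Sum ranks within each group.
R_1 = 24 (n_1 = 4)
R_2 = 27 (n_2 = 4)
R_3 = 35 (n_3 = 3)
R_4 = 19 (n_4 = 3)
Step 3: H = 12/(N(N+1)) * sum(R_i^2/n_i) - 3(N+1)
     = 12/(14*15) * (24^2/4 + 27^2/4 + 35^2/3 + 19^2/3) - 3*15
     = 0.057143 * 854.917 - 45
     = 3.852381.
Step 4: Ties present; correction factor C = 1 - 12/(14^3 - 14) = 0.995604. Corrected H = 3.852381 / 0.995604 = 3.869389.
Step 5: Under H0, H ~ chi^2(3); p-value = 0.275918.
Step 6: alpha = 0.1. fail to reject H0.

H = 3.8694, df = 3, p = 0.275918, fail to reject H0.


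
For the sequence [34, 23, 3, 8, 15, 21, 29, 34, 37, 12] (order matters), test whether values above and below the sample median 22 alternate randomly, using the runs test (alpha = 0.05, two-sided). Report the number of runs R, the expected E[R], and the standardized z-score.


Step 1: Compute median = 22; label A = above, B = below.
Labels in order: AABBBBAAAB  (n_A = 5, n_B = 5)
Step 2: Count runs R = 4.
Step 3: Under H0 (random ordering), E[R] = 2*n_A*n_B/(n_A+n_B) + 1 = 2*5*5/10 + 1 = 6.0000.
        Var[R] = 2*n_A*n_B*(2*n_A*n_B - n_A - n_B) / ((n_A+n_B)^2 * (n_A+n_B-1)) = 2000/900 = 2.2222.
        SD[R] = 1.4907.
Step 4: Continuity-corrected z = (R + 0.5 - E[R]) / SD[R] = (4 + 0.5 - 6.0000) / 1.4907 = -1.0062.
Step 5: Two-sided p-value via normal approximation = 2*(1 - Phi(|z|)) = 0.314305.
Step 6: alpha = 0.05. fail to reject H0.

R = 4, z = -1.0062, p = 0.314305, fail to reject H0.


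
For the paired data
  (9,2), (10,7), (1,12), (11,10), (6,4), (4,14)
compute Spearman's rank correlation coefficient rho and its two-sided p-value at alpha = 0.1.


Step 1: Rank x and y separately (midranks; no ties here).
rank(x): 9->4, 10->5, 1->1, 11->6, 6->3, 4->2
rank(y): 2->1, 7->3, 12->5, 10->4, 4->2, 14->6
Step 2: d_i = R_x(i) - R_y(i); compute d_i^2.
  (4-1)^2=9, (5-3)^2=4, (1-5)^2=16, (6-4)^2=4, (3-2)^2=1, (2-6)^2=16
sum(d^2) = 50.
Step 3: rho = 1 - 6*50 / (6*(6^2 - 1)) = 1 - 300/210 = -0.428571.
Step 4: Under H0, t = rho * sqrt((n-2)/(1-rho^2)) = -0.9487 ~ t(4).
Step 5: Two-sided p-value from the t-distribution with 4 df = 0.396501.
Step 6: alpha = 0.1. fail to reject H0.

rho = -0.4286, p = 0.396501, fail to reject H0 at alpha = 0.1.


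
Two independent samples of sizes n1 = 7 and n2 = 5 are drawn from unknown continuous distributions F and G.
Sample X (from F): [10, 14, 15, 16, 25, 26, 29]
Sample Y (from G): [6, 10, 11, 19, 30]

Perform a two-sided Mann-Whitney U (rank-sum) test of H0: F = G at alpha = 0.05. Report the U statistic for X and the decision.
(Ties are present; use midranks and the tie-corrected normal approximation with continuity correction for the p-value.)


Step 1: Combine and sort all 12 observations; assign midranks.
sorted (value, group): (6,Y), (10,X), (10,Y), (11,Y), (14,X), (15,X), (16,X), (19,Y), (25,X), (26,X), (29,X), (30,Y)
ranks: 6->1, 10->2.5, 10->2.5, 11->4, 14->5, 15->6, 16->7, 19->8, 25->9, 26->10, 29->11, 30->12
Step 2: Rank sum for X: R1 = 2.5 + 5 + 6 + 7 + 9 + 10 + 11 = 50.5.
Step 3: U_X = R1 - n1(n1+1)/2 = 50.5 - 7*8/2 = 50.5 - 28 = 22.5.
       U_Y = n1*n2 - U_X = 35 - 22.5 = 12.5.
Step 4: Ties are present, so use the tie-corrected normal approximation (with continuity correction) for the p-value.
Step 5: p-value = 0.464120; compare to alpha = 0.05. fail to reject H0.

U_X = 22.5, p = 0.464120, fail to reject H0 at alpha = 0.05.


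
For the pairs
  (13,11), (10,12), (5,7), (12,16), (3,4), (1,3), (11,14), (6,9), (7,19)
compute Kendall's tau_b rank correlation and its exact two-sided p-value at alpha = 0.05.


Step 1: Enumerate the 36 unordered pairs (i,j) with i<j and classify each by sign(x_j-x_i) * sign(y_j-y_i).
  (1,2):dx=-3,dy=+1->D; (1,3):dx=-8,dy=-4->C; (1,4):dx=-1,dy=+5->D; (1,5):dx=-10,dy=-7->C
  (1,6):dx=-12,dy=-8->C; (1,7):dx=-2,dy=+3->D; (1,8):dx=-7,dy=-2->C; (1,9):dx=-6,dy=+8->D
  (2,3):dx=-5,dy=-5->C; (2,4):dx=+2,dy=+4->C; (2,5):dx=-7,dy=-8->C; (2,6):dx=-9,dy=-9->C
  (2,7):dx=+1,dy=+2->C; (2,8):dx=-4,dy=-3->C; (2,9):dx=-3,dy=+7->D; (3,4):dx=+7,dy=+9->C
  (3,5):dx=-2,dy=-3->C; (3,6):dx=-4,dy=-4->C; (3,7):dx=+6,dy=+7->C; (3,8):dx=+1,dy=+2->C
  (3,9):dx=+2,dy=+12->C; (4,5):dx=-9,dy=-12->C; (4,6):dx=-11,dy=-13->C; (4,7):dx=-1,dy=-2->C
  (4,8):dx=-6,dy=-7->C; (4,9):dx=-5,dy=+3->D; (5,6):dx=-2,dy=-1->C; (5,7):dx=+8,dy=+10->C
  (5,8):dx=+3,dy=+5->C; (5,9):dx=+4,dy=+15->C; (6,7):dx=+10,dy=+11->C; (6,8):dx=+5,dy=+6->C
  (6,9):dx=+6,dy=+16->C; (7,8):dx=-5,dy=-5->C; (7,9):dx=-4,dy=+5->D; (8,9):dx=+1,dy=+10->C
Step 2: C = 29, D = 7, total pairs = 36.
Step 3: tau = (C - D)/(n(n-1)/2) = (29 - 7)/36 = 0.611111.
Step 4: Exact two-sided p-value (enumerate n! = 362880 permutations of y under H0): p = 0.024741.
Step 5: alpha = 0.05. reject H0.

tau_b = 0.6111 (C=29, D=7), p = 0.024741, reject H0.


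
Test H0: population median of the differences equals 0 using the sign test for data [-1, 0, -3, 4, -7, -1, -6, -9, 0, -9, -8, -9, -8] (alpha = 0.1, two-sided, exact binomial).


Step 1: Discard zero differences. Original n = 13; n_eff = number of nonzero differences = 11.
Nonzero differences (with sign): -1, -3, +4, -7, -1, -6, -9, -9, -8, -9, -8
Step 2: Count signs: positive = 1, negative = 10.
Step 3: Under H0: P(positive) = 0.5, so the number of positives S ~ Bin(11, 0.5).
Step 4: Two-sided exact p-value = sum of Bin(11,0.5) probabilities at or below the observed probability = 0.011719.
Step 5: alpha = 0.1. reject H0.

n_eff = 11, pos = 1, neg = 10, p = 0.011719, reject H0.
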